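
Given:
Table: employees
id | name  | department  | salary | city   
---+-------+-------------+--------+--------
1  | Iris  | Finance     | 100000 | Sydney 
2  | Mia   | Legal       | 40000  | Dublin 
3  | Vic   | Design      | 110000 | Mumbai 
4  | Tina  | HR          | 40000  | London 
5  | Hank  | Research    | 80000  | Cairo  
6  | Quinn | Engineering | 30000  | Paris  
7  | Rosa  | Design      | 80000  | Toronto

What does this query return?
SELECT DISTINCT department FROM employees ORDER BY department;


All 'department' values (row order): Finance, Legal, Design, HR, Research, Engineering, Design
Removing duplicates leaves 6 unique value(s).

6 values:
Design
Engineering
Finance
HR
Legal
Research


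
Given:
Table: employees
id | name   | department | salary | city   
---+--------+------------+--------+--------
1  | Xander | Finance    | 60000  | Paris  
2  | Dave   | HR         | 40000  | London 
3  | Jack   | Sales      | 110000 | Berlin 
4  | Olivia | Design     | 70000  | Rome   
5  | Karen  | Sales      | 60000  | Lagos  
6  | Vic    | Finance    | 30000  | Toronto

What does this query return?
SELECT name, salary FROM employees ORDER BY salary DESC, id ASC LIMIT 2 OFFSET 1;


Sort by salary DESC (id ASC tiebreak), then skip 1 and take 2
Rows 2 through 3

2 rows:
Olivia, 70000
Xander, 60000


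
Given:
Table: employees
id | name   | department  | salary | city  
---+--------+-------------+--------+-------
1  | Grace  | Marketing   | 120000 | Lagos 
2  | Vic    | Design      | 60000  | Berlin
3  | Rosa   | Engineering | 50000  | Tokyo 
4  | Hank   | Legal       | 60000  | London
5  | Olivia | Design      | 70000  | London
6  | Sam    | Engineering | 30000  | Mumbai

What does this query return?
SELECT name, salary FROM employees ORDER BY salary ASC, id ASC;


Sorting by salary ASC, then id ASC for ties

6 rows:
Sam, 30000
Rosa, 50000
Vic, 60000
Hank, 60000
Olivia, 70000
Grace, 120000


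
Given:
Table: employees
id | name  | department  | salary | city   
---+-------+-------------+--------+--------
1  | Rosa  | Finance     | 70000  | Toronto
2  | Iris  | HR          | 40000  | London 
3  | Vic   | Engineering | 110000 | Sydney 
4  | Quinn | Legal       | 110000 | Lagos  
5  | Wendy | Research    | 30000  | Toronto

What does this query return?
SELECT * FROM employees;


SELECT * returns all 5 rows with all columns

5 rows:
1, Rosa, Finance, 70000, Toronto
2, Iris, HR, 40000, London
3, Vic, Engineering, 110000, Sydney
4, Quinn, Legal, 110000, Lagos
5, Wendy, Research, 30000, Toronto


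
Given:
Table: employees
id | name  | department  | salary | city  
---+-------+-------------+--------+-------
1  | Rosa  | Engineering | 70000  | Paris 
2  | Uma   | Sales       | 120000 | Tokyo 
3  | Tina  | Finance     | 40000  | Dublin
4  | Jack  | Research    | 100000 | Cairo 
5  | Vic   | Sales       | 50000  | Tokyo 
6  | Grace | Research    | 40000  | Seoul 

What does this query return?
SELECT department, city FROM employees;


Projecting columns: department, city

6 rows:
Engineering, Paris
Sales, Tokyo
Finance, Dublin
Research, Cairo
Sales, Tokyo
Research, Seoul


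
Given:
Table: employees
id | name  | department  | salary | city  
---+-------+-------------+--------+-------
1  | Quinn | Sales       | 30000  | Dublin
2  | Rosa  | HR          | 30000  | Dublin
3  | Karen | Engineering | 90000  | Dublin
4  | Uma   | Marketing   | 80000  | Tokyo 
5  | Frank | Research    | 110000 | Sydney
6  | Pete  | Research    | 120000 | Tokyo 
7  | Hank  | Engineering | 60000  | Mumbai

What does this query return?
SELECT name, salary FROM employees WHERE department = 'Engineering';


Filtering: department = 'Engineering'
Matching rows: 2

2 rows:
Karen, 90000
Hank, 60000


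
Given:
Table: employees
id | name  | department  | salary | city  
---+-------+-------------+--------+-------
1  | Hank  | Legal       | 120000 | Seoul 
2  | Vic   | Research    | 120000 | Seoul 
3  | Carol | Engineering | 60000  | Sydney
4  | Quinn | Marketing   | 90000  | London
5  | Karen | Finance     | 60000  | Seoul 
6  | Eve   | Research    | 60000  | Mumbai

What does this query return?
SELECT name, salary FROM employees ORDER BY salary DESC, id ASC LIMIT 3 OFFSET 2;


Sort by salary DESC (id ASC tiebreak), then skip 2 and take 3
Rows 3 through 5

3 rows:
Quinn, 90000
Carol, 60000
Karen, 60000


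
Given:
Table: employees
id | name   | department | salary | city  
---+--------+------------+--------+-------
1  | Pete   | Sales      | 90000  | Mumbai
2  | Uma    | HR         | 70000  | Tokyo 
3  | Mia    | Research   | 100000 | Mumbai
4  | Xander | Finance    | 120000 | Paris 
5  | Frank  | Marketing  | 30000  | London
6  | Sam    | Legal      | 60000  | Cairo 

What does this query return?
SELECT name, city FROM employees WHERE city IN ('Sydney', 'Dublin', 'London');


Filtering: city IN ('Sydney', 'Dublin', 'London')
Matching: 1 rows

1 rows:
Frank, London


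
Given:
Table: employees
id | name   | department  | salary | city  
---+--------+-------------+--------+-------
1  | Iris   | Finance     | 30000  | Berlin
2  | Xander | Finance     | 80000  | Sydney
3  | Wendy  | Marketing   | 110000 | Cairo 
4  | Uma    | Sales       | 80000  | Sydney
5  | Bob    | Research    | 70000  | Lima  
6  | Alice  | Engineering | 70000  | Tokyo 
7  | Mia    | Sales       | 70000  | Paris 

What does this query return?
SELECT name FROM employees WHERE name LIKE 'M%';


LIKE 'M%' matches names starting with 'M'
Matching: 1

1 rows:
Mia


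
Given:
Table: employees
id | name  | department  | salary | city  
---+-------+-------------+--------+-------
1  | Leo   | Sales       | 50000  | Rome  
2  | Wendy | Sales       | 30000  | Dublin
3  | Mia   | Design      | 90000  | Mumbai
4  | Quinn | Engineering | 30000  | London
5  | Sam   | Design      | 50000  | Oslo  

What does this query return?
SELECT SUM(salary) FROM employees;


SUM(salary) = 50000 + 30000 + 90000 + 30000 + 50000 = 250000

250000


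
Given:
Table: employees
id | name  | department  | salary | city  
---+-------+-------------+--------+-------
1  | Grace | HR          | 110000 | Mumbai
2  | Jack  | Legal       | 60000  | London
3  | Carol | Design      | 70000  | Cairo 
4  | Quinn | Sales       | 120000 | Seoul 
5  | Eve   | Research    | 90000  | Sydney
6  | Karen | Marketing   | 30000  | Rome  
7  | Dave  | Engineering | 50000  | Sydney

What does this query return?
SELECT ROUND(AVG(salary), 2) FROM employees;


SUM(salary) = 530000
COUNT = 7
ROUND(AVG, 2) = ROUND(530000 / 7, 2) = 75714.29

75714.29


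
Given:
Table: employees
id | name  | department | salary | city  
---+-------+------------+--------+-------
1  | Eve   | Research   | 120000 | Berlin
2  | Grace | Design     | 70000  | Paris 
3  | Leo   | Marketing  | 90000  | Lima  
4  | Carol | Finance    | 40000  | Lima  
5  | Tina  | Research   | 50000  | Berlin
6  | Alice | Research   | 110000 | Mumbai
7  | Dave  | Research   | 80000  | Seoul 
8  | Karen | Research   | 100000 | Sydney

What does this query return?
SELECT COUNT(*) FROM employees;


COUNT(*) counts all rows

8


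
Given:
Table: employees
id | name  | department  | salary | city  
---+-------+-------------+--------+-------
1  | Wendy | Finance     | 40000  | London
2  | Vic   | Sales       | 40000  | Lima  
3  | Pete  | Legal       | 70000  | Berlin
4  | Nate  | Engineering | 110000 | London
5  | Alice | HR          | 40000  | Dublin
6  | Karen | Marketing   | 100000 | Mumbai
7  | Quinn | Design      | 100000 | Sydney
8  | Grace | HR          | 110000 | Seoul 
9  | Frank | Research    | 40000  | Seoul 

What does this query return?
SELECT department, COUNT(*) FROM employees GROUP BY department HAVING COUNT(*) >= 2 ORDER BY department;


Groups with count >= 2:
  HR: 2 -> PASS
  Design: 1 -> filtered out
  Engineering: 1 -> filtered out
  Finance: 1 -> filtered out
  Legal: 1 -> filtered out
  Marketing: 1 -> filtered out
  Research: 1 -> filtered out
  Sales: 1 -> filtered out


1 groups:
HR, 2


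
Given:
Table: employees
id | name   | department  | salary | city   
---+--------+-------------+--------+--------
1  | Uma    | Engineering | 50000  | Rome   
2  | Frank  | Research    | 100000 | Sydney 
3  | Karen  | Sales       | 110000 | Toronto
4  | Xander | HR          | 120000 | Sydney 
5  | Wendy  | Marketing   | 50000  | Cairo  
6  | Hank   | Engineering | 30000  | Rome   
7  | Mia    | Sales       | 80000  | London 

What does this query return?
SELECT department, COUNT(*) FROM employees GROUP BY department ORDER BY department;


Assigning each row to its department group:
  Uma -> Engineering
  Frank -> Research
  Karen -> Sales
  Xander -> HR
  Wendy -> Marketing
  Hank -> Engineering
  Mia -> Sales


5 groups:
Engineering, 2
HR, 1
Marketing, 1
Research, 1
Sales, 2


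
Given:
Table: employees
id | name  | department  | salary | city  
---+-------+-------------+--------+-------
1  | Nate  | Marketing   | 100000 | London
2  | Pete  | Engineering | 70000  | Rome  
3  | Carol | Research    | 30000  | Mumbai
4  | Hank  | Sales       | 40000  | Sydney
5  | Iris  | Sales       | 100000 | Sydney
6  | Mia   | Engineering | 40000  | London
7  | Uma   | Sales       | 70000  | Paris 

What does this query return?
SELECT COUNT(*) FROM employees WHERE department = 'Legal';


Counting rows where department = 'Legal'


0


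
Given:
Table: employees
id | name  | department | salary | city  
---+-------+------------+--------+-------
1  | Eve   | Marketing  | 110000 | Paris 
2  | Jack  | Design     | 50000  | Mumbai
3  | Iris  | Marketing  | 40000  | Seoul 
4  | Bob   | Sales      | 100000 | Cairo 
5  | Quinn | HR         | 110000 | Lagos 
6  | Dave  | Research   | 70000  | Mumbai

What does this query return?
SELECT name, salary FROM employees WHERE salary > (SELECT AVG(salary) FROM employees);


Subquery: AVG(salary) = 80000.0
Filtering: salary > 80000.0
  Eve (110000) -> MATCH
  Bob (100000) -> MATCH
  Quinn (110000) -> MATCH


3 rows:
Eve, 110000
Bob, 100000
Quinn, 110000


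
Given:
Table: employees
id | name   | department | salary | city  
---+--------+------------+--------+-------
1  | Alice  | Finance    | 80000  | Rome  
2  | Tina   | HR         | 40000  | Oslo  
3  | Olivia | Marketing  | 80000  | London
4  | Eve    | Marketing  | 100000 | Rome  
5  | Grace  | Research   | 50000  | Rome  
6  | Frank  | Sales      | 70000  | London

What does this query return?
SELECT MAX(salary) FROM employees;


Salaries: 80000, 40000, 80000, 100000, 50000, 70000
MAX = 100000

100000


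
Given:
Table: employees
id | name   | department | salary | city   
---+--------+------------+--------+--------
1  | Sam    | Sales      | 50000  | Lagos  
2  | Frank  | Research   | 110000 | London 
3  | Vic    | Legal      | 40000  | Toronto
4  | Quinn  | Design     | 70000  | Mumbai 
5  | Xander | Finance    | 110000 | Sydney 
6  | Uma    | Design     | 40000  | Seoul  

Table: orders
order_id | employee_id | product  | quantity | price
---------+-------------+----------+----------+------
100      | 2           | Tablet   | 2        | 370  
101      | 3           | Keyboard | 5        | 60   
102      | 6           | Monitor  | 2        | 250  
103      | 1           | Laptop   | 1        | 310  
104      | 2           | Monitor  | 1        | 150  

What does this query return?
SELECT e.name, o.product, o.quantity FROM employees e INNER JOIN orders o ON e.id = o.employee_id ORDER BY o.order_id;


Joining employees.id = orders.employee_id:
  employee Frank (id=2) -> order Tablet
  employee Vic (id=3) -> order Keyboard
  employee Uma (id=6) -> order Monitor
  employee Sam (id=1) -> order Laptop
  employee Frank (id=2) -> order Monitor


5 rows:
Frank, Tablet, 2
Vic, Keyboard, 5
Uma, Monitor, 2
Sam, Laptop, 1
Frank, Monitor, 1


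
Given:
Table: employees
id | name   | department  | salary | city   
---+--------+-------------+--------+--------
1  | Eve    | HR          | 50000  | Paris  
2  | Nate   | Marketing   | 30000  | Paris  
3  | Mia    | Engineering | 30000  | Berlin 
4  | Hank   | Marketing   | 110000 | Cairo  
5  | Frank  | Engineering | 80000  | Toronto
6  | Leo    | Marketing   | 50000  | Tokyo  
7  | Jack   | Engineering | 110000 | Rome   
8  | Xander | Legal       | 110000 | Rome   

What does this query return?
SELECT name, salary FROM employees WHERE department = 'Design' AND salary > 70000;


Filtering: department = 'Design' AND salary > 70000
Matching: 0 rows

Empty result set (0 rows)


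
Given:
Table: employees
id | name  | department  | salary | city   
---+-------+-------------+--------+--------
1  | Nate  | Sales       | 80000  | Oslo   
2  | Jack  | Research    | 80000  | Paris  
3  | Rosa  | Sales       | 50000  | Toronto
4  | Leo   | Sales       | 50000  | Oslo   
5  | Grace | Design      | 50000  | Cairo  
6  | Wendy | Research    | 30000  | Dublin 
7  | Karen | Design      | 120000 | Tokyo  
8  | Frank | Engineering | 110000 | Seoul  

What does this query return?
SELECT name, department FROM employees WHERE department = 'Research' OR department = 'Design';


Filtering: department = 'Research' OR 'Design'
Matching: 4 rows

4 rows:
Jack, Research
Grace, Design
Wendy, Research
Karen, Design


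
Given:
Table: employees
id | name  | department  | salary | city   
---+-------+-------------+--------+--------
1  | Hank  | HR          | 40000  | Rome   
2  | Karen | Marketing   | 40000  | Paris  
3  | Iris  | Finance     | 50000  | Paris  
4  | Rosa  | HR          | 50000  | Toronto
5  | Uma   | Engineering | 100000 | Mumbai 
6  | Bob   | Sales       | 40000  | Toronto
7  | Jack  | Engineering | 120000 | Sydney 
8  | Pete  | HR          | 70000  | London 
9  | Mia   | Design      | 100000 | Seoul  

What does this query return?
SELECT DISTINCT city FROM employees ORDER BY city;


All 'city' values (row order): Rome, Paris, Paris, Toronto, Mumbai, Toronto, Sydney, London, Seoul
Removing duplicates leaves 7 unique value(s).

7 values:
London
Mumbai
Paris
Rome
Seoul
Sydney
Toronto


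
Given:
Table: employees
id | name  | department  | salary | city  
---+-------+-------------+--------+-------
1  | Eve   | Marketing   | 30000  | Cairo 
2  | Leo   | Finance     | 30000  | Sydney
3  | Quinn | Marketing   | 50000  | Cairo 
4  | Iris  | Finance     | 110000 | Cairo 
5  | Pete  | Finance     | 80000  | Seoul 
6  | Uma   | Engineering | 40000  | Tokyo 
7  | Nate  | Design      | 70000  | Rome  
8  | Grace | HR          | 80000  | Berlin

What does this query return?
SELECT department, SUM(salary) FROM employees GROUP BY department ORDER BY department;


Summing salary within each department:
  Design: 70000 = 70000
  Engineering: 40000 = 40000
  Finance: 30000 + 110000 + 80000 = 220000
  HR: 80000 = 80000
  Marketing: 30000 + 50000 = 80000


5 groups:
Design, 70000
Engineering, 40000
Finance, 220000
HR, 80000
Marketing, 80000


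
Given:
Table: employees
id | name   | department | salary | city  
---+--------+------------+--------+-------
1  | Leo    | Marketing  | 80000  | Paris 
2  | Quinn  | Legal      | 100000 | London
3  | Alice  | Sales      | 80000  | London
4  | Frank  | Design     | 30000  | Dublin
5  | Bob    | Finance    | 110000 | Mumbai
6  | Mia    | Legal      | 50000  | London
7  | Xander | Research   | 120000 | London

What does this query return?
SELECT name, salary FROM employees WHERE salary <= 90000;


Filtering: salary <= 90000
Matching: 4 rows

4 rows:
Leo, 80000
Alice, 80000
Frank, 30000
Mia, 50000


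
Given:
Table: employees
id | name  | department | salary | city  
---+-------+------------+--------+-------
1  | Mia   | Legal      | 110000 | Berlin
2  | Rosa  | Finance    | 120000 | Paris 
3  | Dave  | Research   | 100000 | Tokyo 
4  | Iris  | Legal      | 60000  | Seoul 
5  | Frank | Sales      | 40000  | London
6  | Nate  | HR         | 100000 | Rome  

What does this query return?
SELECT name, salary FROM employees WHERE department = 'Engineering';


Filtering: department = 'Engineering'
Matching rows: 0

Empty result set (0 rows)


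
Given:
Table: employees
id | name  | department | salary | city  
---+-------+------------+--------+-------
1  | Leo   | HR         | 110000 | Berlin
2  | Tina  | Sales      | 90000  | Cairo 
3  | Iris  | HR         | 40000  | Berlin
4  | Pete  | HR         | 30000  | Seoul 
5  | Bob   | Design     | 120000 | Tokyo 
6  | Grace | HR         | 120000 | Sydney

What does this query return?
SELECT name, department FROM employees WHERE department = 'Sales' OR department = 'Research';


Filtering: department = 'Sales' OR 'Research'
Matching: 1 rows

1 rows:
Tina, Sales


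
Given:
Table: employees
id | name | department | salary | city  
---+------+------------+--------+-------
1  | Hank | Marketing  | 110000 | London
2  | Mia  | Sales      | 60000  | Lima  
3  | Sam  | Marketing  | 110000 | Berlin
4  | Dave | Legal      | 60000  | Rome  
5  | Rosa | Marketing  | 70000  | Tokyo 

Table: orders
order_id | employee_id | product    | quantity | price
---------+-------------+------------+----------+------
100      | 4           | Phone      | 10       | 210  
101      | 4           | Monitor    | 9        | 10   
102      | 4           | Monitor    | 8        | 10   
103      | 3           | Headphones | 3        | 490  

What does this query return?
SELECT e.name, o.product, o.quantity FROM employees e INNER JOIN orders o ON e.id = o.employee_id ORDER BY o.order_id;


Joining employees.id = orders.employee_id:
  employee Dave (id=4) -> order Phone
  employee Dave (id=4) -> order Monitor
  employee Dave (id=4) -> order Monitor
  employee Sam (id=3) -> order Headphones


4 rows:
Dave, Phone, 10
Dave, Monitor, 9
Dave, Monitor, 8
Sam, Headphones, 3


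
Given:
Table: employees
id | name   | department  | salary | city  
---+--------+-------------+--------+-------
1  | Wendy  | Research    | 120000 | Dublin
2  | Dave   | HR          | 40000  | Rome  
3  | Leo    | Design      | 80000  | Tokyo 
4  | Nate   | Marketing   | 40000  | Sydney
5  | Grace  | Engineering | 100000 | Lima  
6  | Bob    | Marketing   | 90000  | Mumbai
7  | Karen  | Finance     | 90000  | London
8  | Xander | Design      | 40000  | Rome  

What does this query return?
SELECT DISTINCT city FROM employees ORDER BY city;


All 'city' values (row order): Dublin, Rome, Tokyo, Sydney, Lima, Mumbai, London, Rome
Removing duplicates leaves 7 unique value(s).

7 values:
Dublin
Lima
London
Mumbai
Rome
Sydney
Tokyo


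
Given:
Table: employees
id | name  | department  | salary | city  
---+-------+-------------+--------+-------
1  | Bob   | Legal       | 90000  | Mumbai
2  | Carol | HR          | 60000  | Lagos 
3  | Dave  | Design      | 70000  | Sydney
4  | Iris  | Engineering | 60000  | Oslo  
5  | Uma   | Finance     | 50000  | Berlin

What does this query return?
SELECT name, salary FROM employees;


Projecting columns: name, salary

5 rows:
Bob, 90000
Carol, 60000
Dave, 70000
Iris, 60000
Uma, 50000


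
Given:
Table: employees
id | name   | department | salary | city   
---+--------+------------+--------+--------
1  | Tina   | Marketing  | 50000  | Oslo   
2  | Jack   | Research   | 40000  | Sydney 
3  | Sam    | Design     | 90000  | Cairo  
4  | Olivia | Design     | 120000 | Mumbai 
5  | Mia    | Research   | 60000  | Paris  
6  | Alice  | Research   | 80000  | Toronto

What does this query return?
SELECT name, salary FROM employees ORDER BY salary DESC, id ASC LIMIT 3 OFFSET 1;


Sort by salary DESC (id ASC tiebreak), then skip 1 and take 3
Rows 2 through 4

3 rows:
Sam, 90000
Alice, 80000
Mia, 60000


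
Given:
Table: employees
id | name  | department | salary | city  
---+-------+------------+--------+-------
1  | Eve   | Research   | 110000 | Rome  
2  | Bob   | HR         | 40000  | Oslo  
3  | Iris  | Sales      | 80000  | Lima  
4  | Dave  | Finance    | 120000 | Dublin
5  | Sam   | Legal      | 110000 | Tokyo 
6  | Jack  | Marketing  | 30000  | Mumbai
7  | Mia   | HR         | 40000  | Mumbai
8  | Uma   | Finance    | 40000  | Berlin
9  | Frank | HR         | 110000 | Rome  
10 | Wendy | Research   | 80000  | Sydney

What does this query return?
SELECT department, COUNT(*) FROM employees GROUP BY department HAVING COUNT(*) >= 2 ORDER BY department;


Groups with count >= 2:
  Finance: 2 -> PASS
  HR: 3 -> PASS
  Research: 2 -> PASS
  Legal: 1 -> filtered out
  Marketing: 1 -> filtered out
  Sales: 1 -> filtered out


3 groups:
Finance, 2
HR, 3
Research, 2


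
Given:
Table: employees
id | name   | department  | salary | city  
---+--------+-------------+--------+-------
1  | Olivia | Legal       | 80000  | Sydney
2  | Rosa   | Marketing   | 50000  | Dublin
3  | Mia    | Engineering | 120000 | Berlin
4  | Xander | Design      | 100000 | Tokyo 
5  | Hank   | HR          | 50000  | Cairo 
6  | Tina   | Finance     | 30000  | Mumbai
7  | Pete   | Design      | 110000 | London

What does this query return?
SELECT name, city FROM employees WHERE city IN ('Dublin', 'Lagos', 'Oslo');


Filtering: city IN ('Dublin', 'Lagos', 'Oslo')
Matching: 1 rows

1 rows:
Rosa, Dublin


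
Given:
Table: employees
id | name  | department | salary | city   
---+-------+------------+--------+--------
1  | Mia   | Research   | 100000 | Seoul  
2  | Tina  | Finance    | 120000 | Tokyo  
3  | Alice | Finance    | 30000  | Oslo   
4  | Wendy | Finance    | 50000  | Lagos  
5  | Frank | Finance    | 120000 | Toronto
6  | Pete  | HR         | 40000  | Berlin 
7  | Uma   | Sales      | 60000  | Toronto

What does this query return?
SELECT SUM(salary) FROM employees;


SUM(salary) = 100000 + 120000 + 30000 + 50000 + 120000 + 40000 + 60000 = 520000

520000


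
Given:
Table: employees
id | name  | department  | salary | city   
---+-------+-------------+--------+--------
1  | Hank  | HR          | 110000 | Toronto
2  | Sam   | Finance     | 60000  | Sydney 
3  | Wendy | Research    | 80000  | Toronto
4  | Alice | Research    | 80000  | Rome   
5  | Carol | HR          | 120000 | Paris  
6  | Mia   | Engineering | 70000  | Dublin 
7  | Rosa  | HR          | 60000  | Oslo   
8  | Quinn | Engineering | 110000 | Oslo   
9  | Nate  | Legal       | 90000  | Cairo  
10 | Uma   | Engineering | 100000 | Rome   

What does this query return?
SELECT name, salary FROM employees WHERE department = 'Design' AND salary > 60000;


Filtering: department = 'Design' AND salary > 60000
Matching: 0 rows

Empty result set (0 rows)


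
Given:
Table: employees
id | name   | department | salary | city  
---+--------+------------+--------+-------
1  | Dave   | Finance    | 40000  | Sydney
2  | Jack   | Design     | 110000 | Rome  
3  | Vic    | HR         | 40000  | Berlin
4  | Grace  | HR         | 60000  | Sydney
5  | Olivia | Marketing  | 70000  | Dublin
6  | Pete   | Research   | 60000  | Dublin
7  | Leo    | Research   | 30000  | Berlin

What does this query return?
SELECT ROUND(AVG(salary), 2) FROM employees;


SUM(salary) = 410000
COUNT = 7
ROUND(AVG, 2) = ROUND(410000 / 7, 2) = 58571.43

58571.43


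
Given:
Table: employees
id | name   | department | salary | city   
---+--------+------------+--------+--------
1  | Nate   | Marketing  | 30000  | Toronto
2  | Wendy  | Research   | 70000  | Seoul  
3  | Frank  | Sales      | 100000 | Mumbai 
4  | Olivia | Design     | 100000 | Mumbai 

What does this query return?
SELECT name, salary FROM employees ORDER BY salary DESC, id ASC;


Sorting by salary DESC, then id ASC for ties

4 rows:
Frank, 100000
Olivia, 100000
Wendy, 70000
Nate, 30000


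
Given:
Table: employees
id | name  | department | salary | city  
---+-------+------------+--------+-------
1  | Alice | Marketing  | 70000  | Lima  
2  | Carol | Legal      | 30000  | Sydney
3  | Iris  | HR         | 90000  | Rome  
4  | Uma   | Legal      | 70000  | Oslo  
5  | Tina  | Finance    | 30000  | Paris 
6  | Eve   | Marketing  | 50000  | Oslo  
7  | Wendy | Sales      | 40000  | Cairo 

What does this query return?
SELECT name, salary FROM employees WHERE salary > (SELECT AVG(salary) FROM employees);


Subquery: AVG(salary) = 54285.71
Filtering: salary > 54285.71
  Alice (70000) -> MATCH
  Iris (90000) -> MATCH
  Uma (70000) -> MATCH


3 rows:
Alice, 70000
Iris, 90000
Uma, 70000


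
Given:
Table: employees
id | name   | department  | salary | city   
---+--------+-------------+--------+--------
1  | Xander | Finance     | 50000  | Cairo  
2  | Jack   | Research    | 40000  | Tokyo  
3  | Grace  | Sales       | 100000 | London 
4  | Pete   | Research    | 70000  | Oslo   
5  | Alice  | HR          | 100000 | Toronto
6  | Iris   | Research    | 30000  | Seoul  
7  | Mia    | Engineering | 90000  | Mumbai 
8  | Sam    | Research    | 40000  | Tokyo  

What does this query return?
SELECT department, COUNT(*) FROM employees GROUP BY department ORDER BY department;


Assigning each row to its department group:
  Xander -> Finance
  Jack -> Research
  Grace -> Sales
  Pete -> Research
  Alice -> HR
  Iris -> Research
  Mia -> Engineering
  Sam -> Research


5 groups:
Engineering, 1
Finance, 1
HR, 1
Research, 4
Sales, 1


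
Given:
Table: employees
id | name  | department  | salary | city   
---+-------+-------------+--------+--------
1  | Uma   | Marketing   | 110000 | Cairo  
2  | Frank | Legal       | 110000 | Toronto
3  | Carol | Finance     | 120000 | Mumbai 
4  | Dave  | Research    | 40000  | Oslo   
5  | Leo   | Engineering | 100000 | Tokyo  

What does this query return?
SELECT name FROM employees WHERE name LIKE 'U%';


LIKE 'U%' matches names starting with 'U'
Matching: 1

1 rows:
Uma


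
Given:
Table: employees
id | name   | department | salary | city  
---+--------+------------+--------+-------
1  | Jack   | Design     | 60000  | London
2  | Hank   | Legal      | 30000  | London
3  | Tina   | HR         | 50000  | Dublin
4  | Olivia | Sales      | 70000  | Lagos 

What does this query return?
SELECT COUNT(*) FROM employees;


COUNT(*) counts all rows

4


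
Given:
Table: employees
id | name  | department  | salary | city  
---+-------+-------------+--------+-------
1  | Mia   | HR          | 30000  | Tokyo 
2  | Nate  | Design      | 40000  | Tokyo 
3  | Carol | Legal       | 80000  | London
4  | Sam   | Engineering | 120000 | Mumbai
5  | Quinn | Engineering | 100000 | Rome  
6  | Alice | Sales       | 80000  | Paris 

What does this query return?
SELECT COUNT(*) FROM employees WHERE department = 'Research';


Counting rows where department = 'Research'


0


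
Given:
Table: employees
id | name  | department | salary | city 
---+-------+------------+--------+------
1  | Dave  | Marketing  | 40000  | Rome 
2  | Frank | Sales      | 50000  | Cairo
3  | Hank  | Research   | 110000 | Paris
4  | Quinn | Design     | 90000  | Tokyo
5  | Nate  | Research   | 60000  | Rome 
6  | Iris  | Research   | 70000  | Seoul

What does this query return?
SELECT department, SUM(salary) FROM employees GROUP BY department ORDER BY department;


Summing salary within each department:
  Design: 90000 = 90000
  Marketing: 40000 = 40000
  Research: 110000 + 60000 + 70000 = 240000
  Sales: 50000 = 50000


4 groups:
Design, 90000
Marketing, 40000
Research, 240000
Sales, 50000


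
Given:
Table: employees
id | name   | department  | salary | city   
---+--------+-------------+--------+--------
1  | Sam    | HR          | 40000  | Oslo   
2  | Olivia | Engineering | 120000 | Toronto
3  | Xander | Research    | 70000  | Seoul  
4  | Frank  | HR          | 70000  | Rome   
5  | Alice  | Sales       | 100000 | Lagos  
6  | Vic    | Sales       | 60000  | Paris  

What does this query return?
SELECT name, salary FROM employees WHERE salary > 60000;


Filtering: salary > 60000
Matching: 4 rows

4 rows:
Olivia, 120000
Xander, 70000
Frank, 70000
Alice, 100000


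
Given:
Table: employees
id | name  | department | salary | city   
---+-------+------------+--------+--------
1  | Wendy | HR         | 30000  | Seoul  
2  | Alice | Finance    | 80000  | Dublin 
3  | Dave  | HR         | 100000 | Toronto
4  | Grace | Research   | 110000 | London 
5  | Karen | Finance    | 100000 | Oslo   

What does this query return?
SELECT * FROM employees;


SELECT * returns all 5 rows with all columns

5 rows:
1, Wendy, HR, 30000, Seoul
2, Alice, Finance, 80000, Dublin
3, Dave, HR, 100000, Toronto
4, Grace, Research, 110000, London
5, Karen, Finance, 100000, Oslo


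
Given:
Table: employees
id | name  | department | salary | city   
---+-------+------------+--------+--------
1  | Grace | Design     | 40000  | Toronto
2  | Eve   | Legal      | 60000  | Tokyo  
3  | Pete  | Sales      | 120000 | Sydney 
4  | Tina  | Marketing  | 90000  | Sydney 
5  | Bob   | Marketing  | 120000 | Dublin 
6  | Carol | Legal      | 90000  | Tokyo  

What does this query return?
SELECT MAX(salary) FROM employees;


Salaries: 40000, 60000, 120000, 90000, 120000, 90000
MAX = 120000

120000


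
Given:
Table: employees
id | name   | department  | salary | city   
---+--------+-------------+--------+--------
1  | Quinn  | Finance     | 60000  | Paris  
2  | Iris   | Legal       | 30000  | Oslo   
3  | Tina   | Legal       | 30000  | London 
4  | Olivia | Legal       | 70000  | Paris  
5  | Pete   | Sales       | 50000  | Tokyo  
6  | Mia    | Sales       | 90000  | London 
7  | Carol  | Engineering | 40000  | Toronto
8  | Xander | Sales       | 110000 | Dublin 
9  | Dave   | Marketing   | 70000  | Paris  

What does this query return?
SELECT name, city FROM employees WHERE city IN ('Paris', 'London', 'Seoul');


Filtering: city IN ('Paris', 'London', 'Seoul')
Matching: 5 rows

5 rows:
Quinn, Paris
Tina, London
Olivia, Paris
Mia, London
Dave, Paris


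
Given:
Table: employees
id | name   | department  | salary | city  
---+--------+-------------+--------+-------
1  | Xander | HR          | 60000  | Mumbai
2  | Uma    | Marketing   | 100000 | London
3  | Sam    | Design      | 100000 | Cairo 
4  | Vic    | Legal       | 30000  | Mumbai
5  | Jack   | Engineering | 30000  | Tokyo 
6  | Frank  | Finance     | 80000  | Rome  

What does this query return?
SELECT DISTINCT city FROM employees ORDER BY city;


All 'city' values (row order): Mumbai, London, Cairo, Mumbai, Tokyo, Rome
Removing duplicates leaves 5 unique value(s).

5 values:
Cairo
London
Mumbai
Rome
Tokyo


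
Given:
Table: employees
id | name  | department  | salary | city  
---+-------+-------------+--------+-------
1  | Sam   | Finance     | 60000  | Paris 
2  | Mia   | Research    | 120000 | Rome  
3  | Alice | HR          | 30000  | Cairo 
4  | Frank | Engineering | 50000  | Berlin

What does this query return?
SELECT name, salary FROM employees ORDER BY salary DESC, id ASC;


Sorting by salary DESC, then id ASC for ties

4 rows:
Mia, 120000
Sam, 60000
Frank, 50000
Alice, 30000


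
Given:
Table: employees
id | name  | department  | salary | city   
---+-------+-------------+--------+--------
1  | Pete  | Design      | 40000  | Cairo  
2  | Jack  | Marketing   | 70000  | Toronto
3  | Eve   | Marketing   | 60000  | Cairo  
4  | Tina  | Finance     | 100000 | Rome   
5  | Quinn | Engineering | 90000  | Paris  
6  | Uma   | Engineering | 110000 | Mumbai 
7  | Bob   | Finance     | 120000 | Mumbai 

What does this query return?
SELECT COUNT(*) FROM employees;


COUNT(*) counts all rows

7


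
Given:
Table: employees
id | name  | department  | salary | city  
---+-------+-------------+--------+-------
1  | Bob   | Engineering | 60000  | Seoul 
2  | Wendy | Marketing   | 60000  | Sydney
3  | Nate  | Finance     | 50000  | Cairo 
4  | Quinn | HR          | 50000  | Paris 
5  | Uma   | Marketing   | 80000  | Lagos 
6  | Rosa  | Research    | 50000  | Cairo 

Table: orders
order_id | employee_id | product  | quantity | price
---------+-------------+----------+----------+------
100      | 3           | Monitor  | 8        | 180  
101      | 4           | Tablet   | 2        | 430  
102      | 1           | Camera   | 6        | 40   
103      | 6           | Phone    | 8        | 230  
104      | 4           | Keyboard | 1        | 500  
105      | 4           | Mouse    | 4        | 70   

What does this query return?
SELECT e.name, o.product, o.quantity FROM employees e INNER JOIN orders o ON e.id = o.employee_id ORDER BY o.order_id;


Joining employees.id = orders.employee_id:
  employee Nate (id=3) -> order Monitor
  employee Quinn (id=4) -> order Tablet
  employee Bob (id=1) -> order Camera
  employee Rosa (id=6) -> order Phone
  employee Quinn (id=4) -> order Keyboard
  employee Quinn (id=4) -> order Mouse


6 rows:
Nate, Monitor, 8
Quinn, Tablet, 2
Bob, Camera, 6
Rosa, Phone, 8
Quinn, Keyboard, 1
Quinn, Mouse, 4


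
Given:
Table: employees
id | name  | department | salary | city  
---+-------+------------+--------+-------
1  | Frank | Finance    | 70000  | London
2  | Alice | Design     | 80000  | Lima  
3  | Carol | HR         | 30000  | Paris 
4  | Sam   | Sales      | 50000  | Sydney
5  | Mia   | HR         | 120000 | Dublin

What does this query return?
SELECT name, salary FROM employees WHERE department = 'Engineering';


Filtering: department = 'Engineering'
Matching rows: 0

Empty result set (0 rows)


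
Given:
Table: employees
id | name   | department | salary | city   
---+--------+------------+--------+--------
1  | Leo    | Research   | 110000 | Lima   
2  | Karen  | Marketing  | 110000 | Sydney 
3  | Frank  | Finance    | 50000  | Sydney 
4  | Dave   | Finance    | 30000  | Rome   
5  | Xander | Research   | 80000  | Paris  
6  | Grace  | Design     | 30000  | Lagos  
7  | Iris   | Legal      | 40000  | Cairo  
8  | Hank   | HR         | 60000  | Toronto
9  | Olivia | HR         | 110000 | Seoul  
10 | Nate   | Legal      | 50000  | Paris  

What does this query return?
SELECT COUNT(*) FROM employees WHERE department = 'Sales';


Counting rows where department = 'Sales'


0


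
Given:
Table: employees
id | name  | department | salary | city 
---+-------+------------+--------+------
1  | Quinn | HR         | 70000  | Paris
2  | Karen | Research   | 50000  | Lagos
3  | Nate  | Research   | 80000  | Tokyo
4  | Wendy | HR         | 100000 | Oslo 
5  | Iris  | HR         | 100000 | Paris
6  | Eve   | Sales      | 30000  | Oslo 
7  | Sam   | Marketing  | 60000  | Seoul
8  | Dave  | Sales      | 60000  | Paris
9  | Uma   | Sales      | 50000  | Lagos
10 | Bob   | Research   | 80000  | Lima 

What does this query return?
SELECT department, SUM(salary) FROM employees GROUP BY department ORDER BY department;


Summing salary within each department:
  HR: 70000 + 100000 + 100000 = 270000
  Marketing: 60000 = 60000
  Research: 50000 + 80000 + 80000 = 210000
  Sales: 30000 + 60000 + 50000 = 140000


4 groups:
HR, 270000
Marketing, 60000
Research, 210000
Sales, 140000


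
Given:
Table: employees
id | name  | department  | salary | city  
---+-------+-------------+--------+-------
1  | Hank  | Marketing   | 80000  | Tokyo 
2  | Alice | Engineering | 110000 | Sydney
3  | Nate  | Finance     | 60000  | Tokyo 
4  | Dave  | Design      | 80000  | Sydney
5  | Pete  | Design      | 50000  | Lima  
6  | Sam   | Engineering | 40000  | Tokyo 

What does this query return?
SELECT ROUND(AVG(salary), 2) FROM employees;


SUM(salary) = 420000
COUNT = 6
ROUND(AVG, 2) = ROUND(420000 / 6, 2) = 70000.0

70000.0


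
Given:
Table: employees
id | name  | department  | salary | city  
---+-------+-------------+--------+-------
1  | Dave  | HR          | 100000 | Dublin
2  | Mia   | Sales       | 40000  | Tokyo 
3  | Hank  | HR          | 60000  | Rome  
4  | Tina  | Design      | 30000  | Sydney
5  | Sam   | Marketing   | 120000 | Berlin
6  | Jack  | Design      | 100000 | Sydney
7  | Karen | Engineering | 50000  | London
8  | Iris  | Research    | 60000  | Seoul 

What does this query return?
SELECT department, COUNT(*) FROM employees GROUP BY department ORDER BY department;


Assigning each row to its department group:
  Dave -> HR
  Mia -> Sales
  Hank -> HR
  Tina -> Design
  Sam -> Marketing
  Jack -> Design
  Karen -> Engineering
  Iris -> Research


6 groups:
Design, 2
Engineering, 1
HR, 2
Marketing, 1
Research, 1
Sales, 1


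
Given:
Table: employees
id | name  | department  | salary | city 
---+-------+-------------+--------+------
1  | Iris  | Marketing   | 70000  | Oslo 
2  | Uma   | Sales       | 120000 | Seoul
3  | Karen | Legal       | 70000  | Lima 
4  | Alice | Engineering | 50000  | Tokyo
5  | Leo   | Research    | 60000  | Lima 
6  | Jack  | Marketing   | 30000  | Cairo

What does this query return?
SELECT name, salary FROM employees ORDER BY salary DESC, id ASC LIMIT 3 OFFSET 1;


Sort by salary DESC (id ASC tiebreak), then skip 1 and take 3
Rows 2 through 4

3 rows:
Iris, 70000
Karen, 70000
Leo, 60000


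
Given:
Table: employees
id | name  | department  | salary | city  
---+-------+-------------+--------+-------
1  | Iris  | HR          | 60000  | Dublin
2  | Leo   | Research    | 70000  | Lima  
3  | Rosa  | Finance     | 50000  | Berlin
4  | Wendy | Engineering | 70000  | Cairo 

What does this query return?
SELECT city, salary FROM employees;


Projecting columns: city, salary

4 rows:
Dublin, 60000
Lima, 70000
Berlin, 50000
Cairo, 70000


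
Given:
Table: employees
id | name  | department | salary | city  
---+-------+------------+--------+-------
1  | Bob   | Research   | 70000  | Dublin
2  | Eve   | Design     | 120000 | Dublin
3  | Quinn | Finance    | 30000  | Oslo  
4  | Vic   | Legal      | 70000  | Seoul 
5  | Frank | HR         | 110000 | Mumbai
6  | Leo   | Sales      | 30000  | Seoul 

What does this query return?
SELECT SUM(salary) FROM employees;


SUM(salary) = 70000 + 120000 + 30000 + 70000 + 110000 + 30000 = 430000

430000


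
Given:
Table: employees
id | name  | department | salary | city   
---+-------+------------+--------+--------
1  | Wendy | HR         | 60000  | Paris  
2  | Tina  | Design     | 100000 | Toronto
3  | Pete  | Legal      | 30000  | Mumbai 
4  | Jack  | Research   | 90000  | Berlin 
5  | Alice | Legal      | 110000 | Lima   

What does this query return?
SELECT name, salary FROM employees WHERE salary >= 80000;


Filtering: salary >= 80000
Matching: 3 rows

3 rows:
Tina, 100000
Jack, 90000
Alice, 110000


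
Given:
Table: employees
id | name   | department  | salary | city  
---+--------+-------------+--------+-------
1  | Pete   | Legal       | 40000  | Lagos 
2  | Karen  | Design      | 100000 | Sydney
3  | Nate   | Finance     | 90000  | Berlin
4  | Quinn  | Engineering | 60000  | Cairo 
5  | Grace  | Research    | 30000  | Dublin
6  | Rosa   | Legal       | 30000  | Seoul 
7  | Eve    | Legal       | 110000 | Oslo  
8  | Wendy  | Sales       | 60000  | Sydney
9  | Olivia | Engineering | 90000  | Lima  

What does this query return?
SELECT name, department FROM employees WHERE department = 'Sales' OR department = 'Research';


Filtering: department = 'Sales' OR 'Research'
Matching: 2 rows

2 rows:
Grace, Research
Wendy, Sales


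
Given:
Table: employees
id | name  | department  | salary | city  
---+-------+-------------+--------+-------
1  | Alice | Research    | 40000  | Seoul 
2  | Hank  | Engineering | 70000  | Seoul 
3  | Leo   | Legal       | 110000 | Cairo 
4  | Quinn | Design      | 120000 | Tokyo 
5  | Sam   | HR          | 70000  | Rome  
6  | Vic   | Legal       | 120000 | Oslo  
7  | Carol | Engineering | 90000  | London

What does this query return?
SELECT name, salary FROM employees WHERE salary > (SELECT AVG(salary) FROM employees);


Subquery: AVG(salary) = 88571.43
Filtering: salary > 88571.43
  Leo (110000) -> MATCH
  Quinn (120000) -> MATCH
  Vic (120000) -> MATCH
  Carol (90000) -> MATCH


4 rows:
Leo, 110000
Quinn, 120000
Vic, 120000
Carol, 90000


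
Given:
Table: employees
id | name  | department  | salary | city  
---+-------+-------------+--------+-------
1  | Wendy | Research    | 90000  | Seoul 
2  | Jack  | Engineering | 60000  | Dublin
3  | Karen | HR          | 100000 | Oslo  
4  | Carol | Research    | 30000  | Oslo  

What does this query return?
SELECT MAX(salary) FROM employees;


Salaries: 90000, 60000, 100000, 30000
MAX = 100000

100000


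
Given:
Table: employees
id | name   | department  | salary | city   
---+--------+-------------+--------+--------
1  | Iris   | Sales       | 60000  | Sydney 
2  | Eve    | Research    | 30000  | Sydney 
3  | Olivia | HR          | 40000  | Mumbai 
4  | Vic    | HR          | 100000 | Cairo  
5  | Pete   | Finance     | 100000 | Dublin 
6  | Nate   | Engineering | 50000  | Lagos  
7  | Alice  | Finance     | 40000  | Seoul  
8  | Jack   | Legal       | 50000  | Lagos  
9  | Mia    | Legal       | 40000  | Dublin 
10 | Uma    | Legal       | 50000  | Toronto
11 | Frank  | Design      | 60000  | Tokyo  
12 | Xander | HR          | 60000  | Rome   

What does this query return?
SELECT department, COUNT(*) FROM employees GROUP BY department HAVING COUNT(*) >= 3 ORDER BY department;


Groups with count >= 3:
  HR: 3 -> PASS
  Legal: 3 -> PASS
  Design: 1 -> filtered out
  Engineering: 1 -> filtered out
  Finance: 2 -> filtered out
  Research: 1 -> filtered out
  Sales: 1 -> filtered out


2 groups:
HR, 3
Legal, 3
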